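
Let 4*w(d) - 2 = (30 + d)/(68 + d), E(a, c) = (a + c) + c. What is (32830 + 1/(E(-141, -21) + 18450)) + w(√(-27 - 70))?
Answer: 11325052271717/344954028 + 19*I*√97/9442 ≈ 32831.0 + 0.019819*I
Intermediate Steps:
E(a, c) = a + 2*c
w(d) = ½ + (30 + d)/(4*(68 + d)) (w(d) = ½ + ((30 + d)/(68 + d))/4 = ½ + (30 + d)/(4*(68 + d)))
(32830 + 1/(E(-141, -21) + 18450)) + w(√(-27 - 70)) = (32830 + 1/((-141 + 2*(-21)) + 18450)) + (166 + 3*√(-27 - 70))/(4*(68 + √(-27 - 70))) = (32830 + 1/((-141 - 42) + 18450)) + (166 + 3*√(-97))/(4*(68 + √(-97))) = (32830 + 1/(-183 + 18450)) + (166 + 3*(I*√97))/(4*(68 + I*√97)) = (32830 + 1/18267) + (166 + 3*I*√97)/(4*(68 + I*√97)) = 599705611/18267 + (166 + 3*I*√97)/(4*(68 + I*√97))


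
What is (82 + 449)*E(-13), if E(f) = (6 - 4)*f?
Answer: -13806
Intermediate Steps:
E(f) = 2*f
(82 + 449)*E(-13) = (82 + 449)*(2*(-13)) = 531*(-26) = -13806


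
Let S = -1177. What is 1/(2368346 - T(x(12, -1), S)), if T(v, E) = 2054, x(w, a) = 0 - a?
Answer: 1/2366292 ≈ 4.2260e-7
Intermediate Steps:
x(w, a) = -a
1/(2368346 - T(x(12, -1), S)) = 1/(2368346 - 1*2054) = 1/(2368346 - 2054) = 1/2366292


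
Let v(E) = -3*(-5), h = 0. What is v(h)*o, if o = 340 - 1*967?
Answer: -9405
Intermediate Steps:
o = -627 (o = 340 - 967 = -627)
v(E) = 15
v(h)*o = 15*(-627) = -9405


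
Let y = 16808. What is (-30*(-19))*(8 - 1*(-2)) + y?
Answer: 22508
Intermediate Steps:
(-30*(-19))*(8 - 1*(-2)) + y = (-30*(-19))*(8 - 1*(-2)) + 16808 = 570*(8 + 2) + 16808 = 570*10 + 16808 = 5700 + 16808 = 22508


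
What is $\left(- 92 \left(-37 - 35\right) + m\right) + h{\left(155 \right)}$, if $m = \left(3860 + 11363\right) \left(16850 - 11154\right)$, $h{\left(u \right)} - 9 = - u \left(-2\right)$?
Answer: $86717151$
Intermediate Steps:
$h{\left(u \right)} = 9 + 2 u$ ($h{\left(u \right)} = 9 + - u \left(-2\right) = 9 + 2 u$)
$m = 86710208$ ($m = 15223 \cdot 5696 = 86710208$)
$\left(- 92 \left(-37 - 35\right) + m\right) + h{\left(155 \right)} = \left(- 92 \left(-37 - 35\right) + 86710208\right) + \left(9 + 2 \cdot 155\right) = \left(\left(-92\right) \left(-72\right) + 86710208\right) + \left(9 + 310\right) = \left(6624 + 86710208\right) + 319 = 86716832 + 319 = 86717151$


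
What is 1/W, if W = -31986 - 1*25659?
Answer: -1/57645 ≈ -1.7348e-5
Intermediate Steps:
W = -57645 (W = -31986 - 25659 = -57645)
1/W = 1/(-57645) = -1/57645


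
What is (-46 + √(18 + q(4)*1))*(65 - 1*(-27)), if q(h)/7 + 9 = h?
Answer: -4232 + 92*I*√17 ≈ -4232.0 + 379.33*I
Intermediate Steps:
q(h) = -63 + 7*h
(-46 + √(18 + q(4)*1))*(65 - 1*(-27)) = (-46 + √(18 + (-63 + 7*4)*1))*(65 - 1*(-27)) = (-46 + √(18 + (-63 + 28)*1))*(65 + 27) = (-46 + √(18 - 35*1))*92 = (-46 + √(18 - 35))*92 = (-46 + √(-17))*92 = (-46 + I*√17)*92 = -4232 + 92*I*√17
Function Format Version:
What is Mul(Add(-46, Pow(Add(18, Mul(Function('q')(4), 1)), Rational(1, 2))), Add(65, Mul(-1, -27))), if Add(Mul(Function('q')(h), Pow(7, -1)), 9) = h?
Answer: Add(-4232, Mul(92, I, Pow(17, Rational(1, 2)))) ≈ Add(-4232.0, Mul(379.33, I))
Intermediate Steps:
Function('q')(h) = Add(-63, Mul(7, h))
Mul(Add(-46, Pow(Add(18, Mul(Function('q')(4), 1)), Rational(1, 2))), Add(65, Mul(-1, -27))) = Mul(Add(-46, Pow(Add(18, Mul(Add(-63, Mul(7, 4)), 1)), Rational(1, 2))), Add(65, Mul(-1, -27))) = Mul(Add(-46, Pow(Add(18, Mul(Add(-63, 28), 1)), Rational(1, 2))), Add(65, 27)) = Mul(Add(-46, Pow(Add(18, Mul(-35, 1)), Rational(1, 2))), 92) = Mul(Add(-46, Pow(Add(18, -35), Rational(1, 2))), 92) = Mul(Add(-46, Pow(-17, Rational(1, 2))), 92) = Mul(Add(-46, Mul(I, Pow(17, Rational(1, 2)))), 92) = Add(-4232, Mul(92, I, Pow(17, Rational(1, 2))))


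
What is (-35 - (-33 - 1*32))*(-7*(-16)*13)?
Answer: 43680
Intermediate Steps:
(-35 - (-33 - 1*32))*(-7*(-16)*13) = (-35 - (-33 - 32))*(112*13) = (-35 - 1*(-65))*1456 = (-35 + 65)*1456 = 30*1456 = 43680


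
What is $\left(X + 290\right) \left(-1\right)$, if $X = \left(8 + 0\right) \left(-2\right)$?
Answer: $-274$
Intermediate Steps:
$X = -16$ ($X = 8 \left(-2\right) = -16$)
$\left(X + 290\right) \left(-1\right) = \left(-16 + 290\right) \left(-1\right) = 274 \left(-1\right) = -274$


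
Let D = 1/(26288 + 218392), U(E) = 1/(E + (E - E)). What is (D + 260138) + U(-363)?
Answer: 7701718385201/29606280 ≈ 2.6014e+5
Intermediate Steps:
U(E) = 1/E (U(E) = 1/(E + 0) = 1/E)
D = 1/244680 ≈ 4.0870e-6
(D + 260138) + U(-363) = (1/244680 + 260138) + 1/(-363) = 63650565841/244680 - 1/363 = 7701718385201/29606280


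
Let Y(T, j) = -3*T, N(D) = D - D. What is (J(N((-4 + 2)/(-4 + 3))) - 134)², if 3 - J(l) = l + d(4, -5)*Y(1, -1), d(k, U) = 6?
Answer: 12769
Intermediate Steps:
N(D) = 0
J(l) = 21 - l (J(l) = 3 - (l + 6*(-3*1)) = 3 - (l + 6*(-3)) = 3 - (l - 18) = 3 - (-18 + l) = 3 + (18 - l) = 21 - l)
(J(N((-4 + 2)/(-4 + 3))) - 134)² = ((21 - 1*0) - 134)² = ((21 + 0) - 134)² = (21 - 134)² = (-113)² = 12769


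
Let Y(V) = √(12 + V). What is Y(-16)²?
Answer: -4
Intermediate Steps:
Y(-16)² = (√(12 - 16))² = (√(-4))² = (2*I)² = -4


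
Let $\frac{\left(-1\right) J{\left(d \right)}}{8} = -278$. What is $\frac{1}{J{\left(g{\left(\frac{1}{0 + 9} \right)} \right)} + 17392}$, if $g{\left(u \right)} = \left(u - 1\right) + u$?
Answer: $\frac{1}{19616} \approx 5.0979 \cdot 10^{-5}$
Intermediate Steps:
$g{\left(u \right)} = -1 + 2 u$ ($g{\left(u \right)} = \left(-1 + u\right) + u = -1 + 2 u$)
$J{\left(d \right)} = 2224$ ($J{\left(d \right)} = \left(-8\right) \left(-278\right) = 2224$)
$\frac{1}{J{\left(g{\left(\frac{1}{0 + 9} \right)} \right)} + 17392} = \frac{1}{2224 + 17392} = \frac{1}{19616}$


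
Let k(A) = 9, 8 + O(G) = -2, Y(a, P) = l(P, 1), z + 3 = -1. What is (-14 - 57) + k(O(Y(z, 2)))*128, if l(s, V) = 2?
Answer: 1081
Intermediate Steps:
z = -4 (z = -3 - 1 = -4)
Y(a, P) = 2
O(G) = -10 (O(G) = -8 - 2 = -10)
(-14 - 57) + k(O(Y(z, 2)))*128 = (-14 - 57) + 9*128 = -71 + 1152 = 1081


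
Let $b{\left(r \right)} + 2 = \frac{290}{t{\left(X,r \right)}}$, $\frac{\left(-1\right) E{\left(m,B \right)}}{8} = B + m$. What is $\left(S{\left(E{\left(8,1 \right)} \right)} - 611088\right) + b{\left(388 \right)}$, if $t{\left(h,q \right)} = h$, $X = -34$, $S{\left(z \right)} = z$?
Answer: $- \frac{10389899}{17} \approx -6.1117 \cdot 10^{5}$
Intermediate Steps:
$E{\left(m,B \right)} = - 8 B - 8 m$ ($E{\left(m,B \right)} = - 8 \left(B + m\right) = - 8 B - 8 m$)
$b{\left(r \right)} = - \frac{179}{17}$ ($b{\left(r \right)} = -2 + \frac{290}{-34} = -2 + 290 \left(- \frac{1}{34}\right) = -2 - \frac{145}{17} = - \frac{179}{17}$)
$\left(S{\left(E{\left(8,1 \right)} \right)} - 611088\right) + b{\left(388 \right)} = \left(\left(\left(-8\right) 1 - 64\right) - 611088\right) - \frac{179}{17} = \left(\left(-8 - 64\right) - 611088\right) - \frac{179}{17} = \left(-72 - 611088\right) - \frac{179}{17} = -611160 - \frac{179}{17} = - \frac{10389899}{17}$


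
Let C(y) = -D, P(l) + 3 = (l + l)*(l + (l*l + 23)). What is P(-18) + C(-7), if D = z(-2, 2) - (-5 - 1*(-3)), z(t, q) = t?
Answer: -11847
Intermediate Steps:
P(l) = -3 + 2*l*(23 + l + l²) (P(l) = -3 + (l + l)*(l + (l*l + 23)) = -3 + (2*l)*(l + (l² + 23)) = -3 + (2*l)*(l + (23 + l²)) = -3 + (2*l)*(23 + l + l²) = -3 + 2*l*(23 + l + l²))
D = 0 (D = -2 - (-5 - 1*(-3)) = -2 - (-5 + 3) = -2 - 1*(-2) = -2 + 2 = 0)
C(y) = 0 (C(y) = -1*0 = 0)
P(-18) + C(-7) = (-3 + 2*(-18)² + 2*(-18)³ + 46*(-18)) + 0 = (-3 + 2*324 + 2*(-5832) - 828) + 0 = (-3 + 648 - 11664 - 828) + 0 = -11847 + 0 = -11847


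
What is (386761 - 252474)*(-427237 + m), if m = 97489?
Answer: -44280869676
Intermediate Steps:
(386761 - 252474)*(-427237 + m) = (386761 - 252474)*(-427237 + 97489) = 134287*(-329748) = -44280869676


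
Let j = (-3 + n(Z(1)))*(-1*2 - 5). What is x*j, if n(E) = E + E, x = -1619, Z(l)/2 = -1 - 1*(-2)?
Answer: 11333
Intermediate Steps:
Z(l) = 2 (Z(l) = 2*(-1 - 1*(-2)) = 2*(-1 + 2) = 2*1 = 2)
n(E) = 2*E
j = -7 (j = (-3 + 2*2)*(-1*2 - 5) = (-3 + 4)*(-2 - 5) = 1*(-7) = -7)
x*j = -1619*(-7) = 11333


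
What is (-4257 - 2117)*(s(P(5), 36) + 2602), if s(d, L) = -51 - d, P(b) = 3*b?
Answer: -16164464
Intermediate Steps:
(-4257 - 2117)*(s(P(5), 36) + 2602) = (-4257 - 2117)*((-51 - 3*5) + 2602) = -6374*((-51 - 1*15) + 2602) = -6374*((-51 - 15) + 2602) = -6374*(-66 + 2602) = -6374*2536 = -16164464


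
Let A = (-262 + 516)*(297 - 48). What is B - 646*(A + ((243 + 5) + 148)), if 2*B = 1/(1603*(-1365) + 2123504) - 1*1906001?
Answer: -2717067727908/64591 ≈ -4.2066e+7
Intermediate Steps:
A = 63246 (A = 254*249 = 63246)
B = -61555255296/64591 (B = (1/(1603*(-1365) + 2123504) - 1*1906001)/2 = (1/(-2188095 + 2123504) - 1906001)/2 = (1/(-64591) - 1906001)/2 = (-1/64591 - 1906001)/2 = (½)*(-123110510592/64591) = -61555255296/64591 ≈ -9.5300e+5)
B - 646*(A + ((243 + 5) + 148)) = -61555255296/64591 - 646*(63246 + ((243 + 5) + 148)) = -61555255296/64591 - 646*(63246 + (248 + 148)) = -61555255296/64591 - 646*(63246 + 396) = -61555255296/64591 - 646*63642 = -61555255296/64591 - 41112732 = -2717067727908/64591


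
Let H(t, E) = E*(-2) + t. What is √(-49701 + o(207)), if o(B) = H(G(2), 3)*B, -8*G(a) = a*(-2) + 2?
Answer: I*√203565/2 ≈ 225.59*I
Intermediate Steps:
G(a) = -¼ + a/4 (G(a) = -(a*(-2) + 2)/8 = -(-2*a + 2)/8 = -(2 - 2*a)/8 = -¼ + a/4)
H(t, E) = t - 2*E (H(t, E) = -2*E + t = t - 2*E)
o(B) = -23*B/4 (o(B) = ((-¼ + (¼)*2) - 2*3)*B = ((-¼ + ½) - 6)*B = (¼ - 6)*B = -23*B/4)
√(-49701 + o(207)) = √(-49701 - 23/4*207) = √(-49701 - 4761/4) = √(-203565/4) = I*√203565/2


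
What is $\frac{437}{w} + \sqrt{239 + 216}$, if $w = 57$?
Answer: $\frac{23}{3} + \sqrt{455} \approx 28.997$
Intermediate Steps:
$\frac{437}{w} + \sqrt{239 + 216} = \frac{437}{57} + \sqrt{239 + 216} = 437 \cdot \frac{1}{57} + \sqrt{455} = \frac{23}{3} + \sqrt{455}$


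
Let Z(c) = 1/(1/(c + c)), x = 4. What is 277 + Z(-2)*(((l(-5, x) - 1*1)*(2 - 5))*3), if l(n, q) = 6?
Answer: 457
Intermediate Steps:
Z(c) = 2*c (Z(c) = 1/(1/(2*c)) = 2*c)
277 + Z(-2)*(((l(-5, x) - 1*1)*(2 - 5))*3) = 277 + (2*(-2))*(((6 - 1*1)*(2 - 5))*3) = 277 - 4*(6 - 1)*(-3)*3 = 277 - 4*5*(-3)*3 = 277 - (-60)*3 = 277 - 4*(-45) = 277 + 180 = 457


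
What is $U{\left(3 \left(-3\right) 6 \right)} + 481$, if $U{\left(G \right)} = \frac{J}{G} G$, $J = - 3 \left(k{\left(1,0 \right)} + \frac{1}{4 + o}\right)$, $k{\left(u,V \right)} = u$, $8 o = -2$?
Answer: $\frac{2386}{5} \approx 477.2$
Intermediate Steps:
$o = - \frac{1}{4}$ ($o = \frac{1}{8} \left(-2\right) = - \frac{1}{4} \approx -0.25$)
$J = - \frac{19}{5}$ ($J = - 3 \left(1 + \frac{1}{4 - \frac{1}{4}}\right) = - 3 \left(1 + \frac{1}{\frac{15}{4}}\right) = - 3 \left(1 + \frac{4}{15}\right) = \left(-3\right) \frac{19}{15} = - \frac{19}{5} \approx -3.8$)
$U{\left(G \right)} = - \frac{19}{5}$ ($U{\left(G \right)} = - \frac{19}{5 G} G = - \frac{19}{5}$)
$U{\left(3 \left(-3\right) 6 \right)} + 481 = - \frac{19}{5} + 481 = \frac{2386}{5}$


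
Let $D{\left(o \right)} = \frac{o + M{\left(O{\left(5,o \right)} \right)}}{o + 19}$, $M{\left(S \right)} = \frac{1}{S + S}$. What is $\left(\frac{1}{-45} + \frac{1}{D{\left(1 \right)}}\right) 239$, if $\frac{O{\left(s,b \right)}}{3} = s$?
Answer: $\frac{6445591}{1395} \approx 4620.5$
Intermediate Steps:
$O{\left(s,b \right)} = 3 s$
$M{\left(S \right)} = \frac{1}{2 S}$
$D{\left(o \right)} = \frac{\frac{1}{30} + o}{19 + o}$ ($D{\left(o \right)} = \frac{o + \frac{1}{2 \cdot 3 \cdot 5}}{o + 19} = \frac{o + \frac{1}{2 \cdot 15}}{19 + o} = \frac{o + \frac{1}{2} \cdot \frac{1}{15}}{19 + o} = \frac{o + \frac{1}{30}}{19 + o} = \frac{\frac{1}{30} + o}{19 + o}$)
$\left(\frac{1}{-45} + \frac{1}{D{\left(1 \right)}}\right) 239 = \left(\frac{1}{-45} + \frac{1}{\frac{1}{19 + 1} \left(\frac{1}{30} + 1\right)}\right) 239 = \left(- \frac{1}{45} + \frac{1}{\frac{1}{20} \cdot \frac{31}{30}}\right) 239 = \left(- \frac{1}{45} + \frac{1}{\frac{31}{600}}\right) 239 = \left(- \frac{1}{45} + \frac{600}{31}\right) 239 = \frac{26969}{1395} \cdot 239 = \frac{6445591}{1395}$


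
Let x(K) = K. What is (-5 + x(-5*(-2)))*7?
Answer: 35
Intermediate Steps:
(-5 + x(-5*(-2)))*7 = (-5 - 5*(-2))*7 = (-5 + 10)*7 = 5*7 = 35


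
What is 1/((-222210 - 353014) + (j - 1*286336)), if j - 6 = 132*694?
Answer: -1/769946 ≈ -1.2988e-6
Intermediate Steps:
j = 91614 (j = 6 + 132*694 = 6 + 91608 = 91614)
1/((-222210 - 353014) + (j - 1*286336)) = 1/((-222210 - 353014) + (91614 - 1*286336)) = 1/(-575224 + (91614 - 286336)) = 1/(-575224 - 194722) = 1/(-769946) = -1/769946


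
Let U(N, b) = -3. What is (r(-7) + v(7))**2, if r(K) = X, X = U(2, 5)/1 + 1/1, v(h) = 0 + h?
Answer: 25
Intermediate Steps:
v(h) = h
X = -2 (X = -3/1 + 1/1 = -3*1 + 1*1 = -3 + 1 = -2)
r(K) = -2
(r(-7) + v(7))**2 = (-2 + 7)**2 = 5**2 = 25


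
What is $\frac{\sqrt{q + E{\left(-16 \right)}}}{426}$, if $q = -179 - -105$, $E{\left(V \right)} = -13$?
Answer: $\frac{i \sqrt{87}}{426} \approx 0.021895 i$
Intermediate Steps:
$q = -74$ ($q = -179 + 105 = -74$)
$\frac{\sqrt{q + E{\left(-16 \right)}}}{426} = \frac{\sqrt{-74 - 13}}{426} = \sqrt{-87} \cdot \frac{1}{426} = i \sqrt{87} \cdot \frac{1}{426} = \frac{i \sqrt{87}}{426}$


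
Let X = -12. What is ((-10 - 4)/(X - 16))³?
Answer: ⅛ ≈ 0.12500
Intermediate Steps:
((-10 - 4)/(X - 16))³ = ((-10 - 4)/(-12 - 16))³ = (-14/(-28))³ = (-14*(-1/28))³ = (½)³ = ⅛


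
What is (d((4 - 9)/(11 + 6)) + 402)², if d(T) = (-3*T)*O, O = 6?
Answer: 47941776/289 ≈ 1.6589e+5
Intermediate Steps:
d(T) = -18*T (d(T) = -3*T*6 = -18*T)
(d((4 - 9)/(11 + 6)) + 402)² = (-18*(4 - 9)/(11 + 6) + 402)² = (-(-90)/17 + 402)² = (-18*(-5/17) + 402)² = (90/17 + 402)² = (6924/17)² = 47941776/289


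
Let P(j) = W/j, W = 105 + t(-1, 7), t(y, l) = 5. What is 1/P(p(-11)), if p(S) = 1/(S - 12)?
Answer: -1/2530 ≈ -0.00039526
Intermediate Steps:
W = 110 (W = 105 + 5 = 110)
p(S) = 1/(-12 + S)
P(j) = 110/j
1/P(p(-11)) = 1/(110/(1/(-12 - 11))) = 1/(110/(1/(-23))) = 1/(110/(-1/23)) = 1/(110*(-23)) = 1/(-2530) = -1/2530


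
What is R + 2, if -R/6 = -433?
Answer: 2600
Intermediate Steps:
R = 2598 (R = -6*(-433) = 2598)
R + 2 = 2598 + 2 = 2600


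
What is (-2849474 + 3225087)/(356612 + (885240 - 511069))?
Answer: 375613/730783 ≈ 0.51399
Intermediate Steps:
(-2849474 + 3225087)/(356612 + (885240 - 511069)) = 375613/(356612 + 374171) = 375613/730783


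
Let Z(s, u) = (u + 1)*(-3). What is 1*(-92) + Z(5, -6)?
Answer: -77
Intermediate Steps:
Z(s, u) = -3 - 3*u (Z(s, u) = (1 + u)*(-3) = -3 - 3*u)
1*(-92) + Z(5, -6) = 1*(-92) + (-3 - 3*(-6)) = -92 + (-3 + 18) = -92 + 15 = -77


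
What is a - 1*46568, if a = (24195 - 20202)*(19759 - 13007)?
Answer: 26914168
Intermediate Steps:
a = 26960736 (a = 3993*6752 = 26960736)
a - 1*46568 = 26960736 - 1*46568 = 26960736 - 46568 = 26914168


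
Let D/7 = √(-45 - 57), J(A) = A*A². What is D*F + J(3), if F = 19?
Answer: 27 + 133*I*√102 ≈ 27.0 + 1343.2*I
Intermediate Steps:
J(A) = A³
D = 7*I*√102 (D = 7*√(-45 - 57) = 7*√(-102) = 7*(I*√102) = 7*I*√102 ≈ 70.697*I)
D*F + J(3) = (7*I*√102)*19 + 3³ = 133*I*√102 + 27 = 27 + 133*I*√102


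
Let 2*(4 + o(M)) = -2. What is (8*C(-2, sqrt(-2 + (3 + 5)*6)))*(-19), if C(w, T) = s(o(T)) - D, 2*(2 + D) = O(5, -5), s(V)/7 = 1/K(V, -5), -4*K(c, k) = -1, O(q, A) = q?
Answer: -4180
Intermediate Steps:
K(c, k) = 1/4 (K(c, k) = -1/4*(-1) = 1/4)
o(M) = -5 (o(M) = -4 + (1/2)*(-2) = -4 - 1 = -5)
s(V) = 28 (s(V) = 7/(1/4) = 7*4 = 28)
D = 1/2 (D = -2 + (1/2)*5 = -2 + 5/2 = 1/2 ≈ 0.50000)
C(w, T) = 55/2 (C(w, T) = 28 - 1*1/2 = 28 - 1/2 = 55/2)
(8*C(-2, sqrt(-2 + (3 + 5)*6)))*(-19) = (8*(55/2))*(-19) = 220*(-19) = -4180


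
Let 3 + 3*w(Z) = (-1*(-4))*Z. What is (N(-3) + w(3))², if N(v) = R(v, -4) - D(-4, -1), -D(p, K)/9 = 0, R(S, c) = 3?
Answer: 36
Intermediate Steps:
D(p, K) = 0 (D(p, K) = -9*0 = 0)
w(Z) = -1 + 4*Z/3 (w(Z) = -1 + ((-1*(-4))*Z)/3 = -1 + (4*Z)/3 = -1 + 4*Z/3)
N(v) = 3 (N(v) = 3 - 1*0 = 3 + 0 = 3)
(N(-3) + w(3))² = (3 + (-1 + (4/3)*3))² = (3 + (-1 + 4))² = (3 + 3)² = 6² = 36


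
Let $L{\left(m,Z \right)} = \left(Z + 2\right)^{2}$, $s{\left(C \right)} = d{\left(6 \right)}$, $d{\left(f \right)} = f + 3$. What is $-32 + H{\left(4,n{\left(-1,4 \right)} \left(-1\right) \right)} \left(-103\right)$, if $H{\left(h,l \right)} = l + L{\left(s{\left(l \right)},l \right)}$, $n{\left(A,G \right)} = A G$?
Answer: $-4152$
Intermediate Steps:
$d{\left(f \right)} = 3 + f$
$s{\left(C \right)} = 9$ ($s{\left(C \right)} = 3 + 6 = 9$)
$L{\left(m,Z \right)} = \left(2 + Z\right)^{2}$
$H{\left(h,l \right)} = l + \left(2 + l\right)^{2}$
$-32 + H{\left(4,n{\left(-1,4 \right)} \left(-1\right) \right)} \left(-103\right) = -32 + \left(\left(-1\right) 4 \left(-1\right) + \left(2 + \left(-1\right) 4 \left(-1\right)\right)^{2}\right) \left(-103\right) = -32 + \left(\left(-4\right) \left(-1\right) + \left(2 - -4\right)^{2}\right) \left(-103\right) = -32 + \left(4 + \left(2 + 4\right)^{2}\right) \left(-103\right) = -32 + \left(4 + 6^{2}\right) \left(-103\right) = -32 + \left(4 + 36\right) \left(-103\right) = -32 + 40 \left(-103\right) = -32 - 4120 = -4152$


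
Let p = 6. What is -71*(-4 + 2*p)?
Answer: -568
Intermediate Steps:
-71*(-4 + 2*p) = -71*(-4 + 2*6) = -71*(-4 + 12) = -71*8 = -568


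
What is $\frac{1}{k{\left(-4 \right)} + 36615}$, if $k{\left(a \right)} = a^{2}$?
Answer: $\frac{1}{36631} \approx 2.7299 \cdot 10^{-5}$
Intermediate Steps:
$\frac{1}{k{\left(-4 \right)} + 36615} = \frac{1}{\left(-4\right)^{2} + 36615} = \frac{1}{16 + 36615} = \frac{1}{36631}$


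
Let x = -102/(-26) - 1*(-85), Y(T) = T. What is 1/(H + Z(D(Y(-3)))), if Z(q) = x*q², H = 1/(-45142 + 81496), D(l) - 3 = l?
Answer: 36354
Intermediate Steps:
D(l) = 3 + l
x = 1156/13 (x = -102*(-1/26) + 85 = 51/13 + 85 = 1156/13 ≈ 88.923)
H = 1/36354 ≈ 2.7507e-5
Z(q) = 1156*q²/13
1/(H + Z(D(Y(-3)))) = 1/(1/36354 + 1156*(3 - 3)²/13) = 1/(1/36354 + (1156/13)*0²) = 1/(1/36354 + (1156/13)*0) = 1/(1/36354 + 0) = 1/(1/36354) = 36354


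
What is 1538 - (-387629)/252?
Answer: 775205/252 ≈ 3076.2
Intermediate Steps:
1538 - (-387629)/252 = 1538 - 1441*(-269/252) = 1538 + 387629/252 = 775205/252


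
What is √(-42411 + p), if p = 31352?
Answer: I*√11059 ≈ 105.16*I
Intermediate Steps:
√(-42411 + p) = √(-42411 + 31352) = √(-11059) = I*√11059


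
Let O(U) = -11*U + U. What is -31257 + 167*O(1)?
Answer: -32927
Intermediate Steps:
O(U) = -10*U
-31257 + 167*O(1) = -31257 + 167*(-10*1) = -31257 + 167*(-10) = -31257 - 1670 = -32927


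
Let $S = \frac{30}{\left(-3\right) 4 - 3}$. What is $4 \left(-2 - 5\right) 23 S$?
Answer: $1288$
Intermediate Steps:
$S = -2$ ($S = \frac{30}{-12 - 3} = \frac{30}{-15} = 30 \left(- \frac{1}{15}\right) = -2$)
$4 \left(-2 - 5\right) 23 S = 4 \left(-2 - 5\right) 23 \left(-2\right) = 4 \left(-7\right) 23 \left(-2\right) = \left(-28\right) 23 \left(-2\right) = \left(-644\right) \left(-2\right) = 1288$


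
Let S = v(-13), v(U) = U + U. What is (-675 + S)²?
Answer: 491401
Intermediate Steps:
v(U) = 2*U
S = -26 (S = 2*(-13) = -26)
(-675 + S)² = (-675 - 26)² = (-701)² = 491401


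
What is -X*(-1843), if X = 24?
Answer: 44232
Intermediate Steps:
-X*(-1843) = -24*(-1843) = -1*(-44232) = 44232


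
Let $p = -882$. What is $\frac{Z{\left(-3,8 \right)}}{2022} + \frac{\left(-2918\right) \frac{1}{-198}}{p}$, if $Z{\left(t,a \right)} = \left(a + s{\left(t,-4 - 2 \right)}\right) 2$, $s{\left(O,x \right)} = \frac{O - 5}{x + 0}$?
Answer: $- \frac{220027}{29426166} \approx -0.0074773$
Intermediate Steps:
$s{\left(O,x \right)} = \frac{-5 + O}{x}$
$Z{\left(t,a \right)} = \frac{5}{3} + 2 a - \frac{t}{3}$ ($Z{\left(t,a \right)} = \left(a + \frac{-5 + t}{-4 - 2}\right) 2 = \left(a + \frac{-5 + t}{-6}\right) 2 = \left(a - \frac{-5 + t}{6}\right) 2 = \left(a - \left(- \frac{5}{6} + \frac{t}{6}\right)\right) 2 = \left(\frac{5}{6} + a - \frac{t}{6}\right) 2 = \frac{5}{3} + 2 a - \frac{t}{3}$)
$\frac{Z{\left(-3,8 \right)}}{2022} + \frac{\left(-2918\right) \frac{1}{-198}}{p} = \frac{\frac{5}{3} + 2 \cdot 8 - -1}{2022} + \frac{\left(-2918\right) \frac{1}{-198}}{-882} = \left(\frac{5}{3} + 16 + 1\right) \frac{1}{2022} + \left(-2918\right) \left(- \frac{1}{198}\right) \left(- \frac{1}{882}\right) = \frac{56}{3} \cdot \frac{1}{2022} + \frac{1459}{99} \left(- \frac{1}{882}\right) = \frac{28}{3033} - \frac{1459}{87318} = - \frac{220027}{29426166}$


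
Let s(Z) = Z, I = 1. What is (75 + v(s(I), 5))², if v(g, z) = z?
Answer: 6400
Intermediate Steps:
(75 + v(s(I), 5))² = (75 + 5)² = 80² = 6400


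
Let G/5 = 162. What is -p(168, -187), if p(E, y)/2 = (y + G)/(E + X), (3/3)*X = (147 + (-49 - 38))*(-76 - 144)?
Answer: 623/6516 ≈ 0.095611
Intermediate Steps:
G = 810 (G = 5*162 = 810)
X = -13200 (X = (147 + (-49 - 38))*(-76 - 144) = (147 - 87)*(-220) = 60*(-220) = -13200)
p(E, y) = 2*(810 + y)/(-13200 + E) (p(E, y) = 2*((y + 810)/(E - 13200)) = 2*((810 + y)/(-13200 + E)) = 2*(810 + y)/(-13200 + E))
-p(168, -187) = -2*(810 - 187)/(-13200 + 168) = -2*623/(-13032) = -2*(-1)*623/13032 = -1*(-623/6516) = 623/6516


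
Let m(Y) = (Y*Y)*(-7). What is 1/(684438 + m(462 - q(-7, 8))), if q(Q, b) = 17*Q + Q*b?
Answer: -1/2155945 ≈ -4.6383e-7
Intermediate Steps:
m(Y) = -7*Y² (m(Y) = Y²*(-7) = -7*Y²)
1/(684438 + m(462 - q(-7, 8))) = 1/(684438 - 7*(462 - (-7)*(17 + 8))²) = 1/(684438 - 7*(462 - (-7)*25)²) = 1/(684438 - 7*(462 - 1*(-175))²) = 1/(684438 - 7*(462 + 175)²) = 1/(684438 - 7*637²) = 1/(684438 - 7*405769) = 1/(684438 - 2840383) = 1/(-2155945) = -1/2155945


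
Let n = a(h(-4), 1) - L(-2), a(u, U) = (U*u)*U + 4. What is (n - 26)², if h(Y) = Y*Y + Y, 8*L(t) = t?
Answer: 1521/16 ≈ 95.063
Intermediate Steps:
L(t) = t/8
h(Y) = Y + Y² (h(Y) = Y² + Y = Y + Y²)
a(u, U) = 4 + u*U² (a(u, U) = u*U² + 4 = 4 + u*U²)
n = 65/4 (n = (4 - 4*(1 - 4)*1²) - (-2)/8 = (4 - 4*(-3)*1) - 1*(-¼) = (4 + 12*1) + ¼ = (4 + 12) + ¼ = 16 + ¼ = 65/4 ≈ 16.250)
(n - 26)² = (65/4 - 26)² = (-39/4)² = 1521/16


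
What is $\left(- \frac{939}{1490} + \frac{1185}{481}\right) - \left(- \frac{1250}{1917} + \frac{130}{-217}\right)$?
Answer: $\frac{919614279499}{298135156410} \approx 3.0846$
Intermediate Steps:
$\left(- \frac{939}{1490} + \frac{1185}{481}\right) - \left(- \frac{1250}{1917} + \frac{130}{-217}\right) = \left(\left(-939\right) \frac{1}{1490} + 1185 \cdot \frac{1}{481}\right) - \left(\left(-1250\right) \frac{1}{1917} + 130 \left(- \frac{1}{217}\right)\right) = \left(- \frac{939}{1490} + \frac{1185}{481}\right) - \left(- \frac{1250}{1917} - \frac{130}{217}\right) = \frac{1313991}{716690} - - \frac{520460}{415989} = \frac{1313991}{716690} + \frac{520460}{415989} = \frac{919614279499}{298135156410}$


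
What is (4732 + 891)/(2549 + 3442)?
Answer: 5623/5991 ≈ 0.93857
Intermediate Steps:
(4732 + 891)/(2549 + 3442) = 5623/5991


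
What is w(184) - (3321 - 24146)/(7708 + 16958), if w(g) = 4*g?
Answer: 18175001/24666 ≈ 736.84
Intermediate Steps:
w(184) - (3321 - 24146)/(7708 + 16958) = 4*184 - (3321 - 24146)/(7708 + 16958) = 736 - (-20825)/24666 = 736 - 1*(-20825/24666) = 736 + 20825/24666 = 18175001/24666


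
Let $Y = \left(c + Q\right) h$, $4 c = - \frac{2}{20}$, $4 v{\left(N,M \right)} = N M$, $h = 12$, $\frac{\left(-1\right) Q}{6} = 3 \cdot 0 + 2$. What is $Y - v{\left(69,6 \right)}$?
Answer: $- \frac{1239}{5} \approx -247.8$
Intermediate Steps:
$Q = -12$ ($Q = - 6 \left(3 \cdot 0 + 2\right) = - 6 \left(0 + 2\right) = \left(-6\right) 2 = -12$)
$v{\left(N,M \right)} = \frac{M N}{4}$ ($v{\left(N,M \right)} = \frac{N M}{4} = \frac{M N}{4}$)
$c = - \frac{1}{40}$ ($c = \frac{\left(-2\right) \frac{1}{20}}{4} = \frac{1}{4} \left(- \frac{1}{10}\right) = - \frac{1}{40} \approx -0.025$)
$Y = - \frac{1443}{10}$ ($Y = \left(- \frac{1}{40} - 12\right) 12 = \left(- \frac{481}{40}\right) 12 = - \frac{1443}{10} \approx -144.3$)
$Y - v{\left(69,6 \right)} = - \frac{1443}{10} - \frac{1}{4} \cdot 6 \cdot 69 = - \frac{1443}{10} - \frac{207}{2} = - \frac{1239}{5}$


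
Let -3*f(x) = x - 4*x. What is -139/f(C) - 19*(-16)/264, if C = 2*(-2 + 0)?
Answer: 4739/132 ≈ 35.901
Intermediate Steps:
C = -4 (C = 2*(-2) = -4)
f(x) = x (f(x) = -(x - 4*x)/3 = -(-1)*x = x)
-139/f(C) - 19*(-16)/264 = -139/(-4) - 19*(-16)/264 = -139*(-¼) + 304*(1/264) = 139/4 + 38/33 = 4739/132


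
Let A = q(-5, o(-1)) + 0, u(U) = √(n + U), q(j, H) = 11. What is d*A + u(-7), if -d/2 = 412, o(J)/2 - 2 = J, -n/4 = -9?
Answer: -9064 + √29 ≈ -9058.6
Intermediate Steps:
n = 36 (n = -4*(-9) = 36)
o(J) = 4 + 2*J
u(U) = √(36 + U)
d = -824 (d = -2*412 = -824)
A = 11 (A = 11 + 0 = 11)
d*A + u(-7) = -824*11 + √(36 - 7) = -9064 + √29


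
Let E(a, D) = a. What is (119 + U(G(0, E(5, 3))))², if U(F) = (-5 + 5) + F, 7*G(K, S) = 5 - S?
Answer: 14161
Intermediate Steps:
G(K, S) = 5/7 - S/7 (G(K, S) = (5 - S)/7 = 5/7 - S/7)
U(F) = F (U(F) = 0 + F = F)
(119 + U(G(0, E(5, 3))))² = (119 + (5/7 - ⅐*5))² = (119 + (5/7 - 5/7))² = (119 + 0)² = 119² = 14161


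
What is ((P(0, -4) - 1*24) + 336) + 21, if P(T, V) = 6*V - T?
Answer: 309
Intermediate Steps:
P(T, V) = -T + 6*V
((P(0, -4) - 1*24) + 336) + 21 = (((-1*0 + 6*(-4)) - 1*24) + 336) + 21 = (((0 - 24) - 24) + 336) + 21 = ((-24 - 24) + 336) + 21 = (-48 + 336) + 21 = 288 + 21 = 309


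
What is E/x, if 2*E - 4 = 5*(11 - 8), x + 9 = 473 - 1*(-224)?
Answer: 19/1376 ≈ 0.013808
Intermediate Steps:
x = 688 (x = -9 + (473 - 1*(-224)) = -9 + (473 + 224) = -9 + 697 = 688)
E = 19/2 (E = 2 + (5*(11 - 8))/2 = 2 + (5*3)/2 = 2 + (½)*15 = 2 + 15/2 = 19/2 ≈ 9.5000)
E/x = (19/2)/688 = (19/2)*(1/688) = 19/1376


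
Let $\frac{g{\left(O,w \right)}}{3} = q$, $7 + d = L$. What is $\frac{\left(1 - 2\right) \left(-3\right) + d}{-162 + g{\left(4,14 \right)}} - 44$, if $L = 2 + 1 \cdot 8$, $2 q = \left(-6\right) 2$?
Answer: $- \frac{1321}{30} \approx -44.033$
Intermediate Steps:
$q = -6$ ($q = \frac{\left(-6\right) 2}{2} = \frac{1}{2} \left(-12\right) = -6$)
$L = 10$ ($L = 2 + 8 = 10$)
$d = 3$ ($d = -7 + 10 = 3$)
$g{\left(O,w \right)} = -18$ ($g{\left(O,w \right)} = 3 \left(-6\right) = -18$)
$\frac{\left(1 - 2\right) \left(-3\right) + d}{-162 + g{\left(4,14 \right)}} - 44 = \frac{\left(1 - 2\right) \left(-3\right) + 3}{-162 - 18} - 44 = \frac{\left(-1\right) \left(-3\right) + 3}{-180} - 44 = \left(3 + 3\right) \left(- \frac{1}{180}\right) - 44 = 6 \left(- \frac{1}{180}\right) - 44 = - \frac{1}{30} - 44 = - \frac{1321}{30}$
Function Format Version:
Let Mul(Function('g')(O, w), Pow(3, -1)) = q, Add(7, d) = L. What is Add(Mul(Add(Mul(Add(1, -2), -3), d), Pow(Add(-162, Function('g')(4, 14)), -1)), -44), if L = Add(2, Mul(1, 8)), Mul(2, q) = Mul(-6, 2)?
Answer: Rational(-1321, 30) ≈ -44.033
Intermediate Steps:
q = -6 (q = Mul(Rational(1, 2), Mul(-6, 2)) = Mul(Rational(1, 2), -12) = -6)
L = 10 (L = Add(2, 8) = 10)
d = 3 (d = Add(-7, 10) = 3)
Function('g')(O, w) = -18 (Function('g')(O, w) = Mul(3, -6) = -18)
Add(Mul(Add(Mul(Add(1, -2), -3), d), Pow(Add(-162, Function('g')(4, 14)), -1)), -44) = Add(Mul(Add(Mul(Add(1, -2), -3), 3), Pow(Add(-162, -18), -1)), -44) = Add(Mul(Add(Mul(-1, -3), 3), Pow(-180, -1)), -44) = Add(Mul(Add(3, 3), Rational(-1, 180)), -44) = Add(Mul(6, Rational(-1, 180)), -44) = Add(Rational(-1, 30), -44) = Rational(-1321, 30)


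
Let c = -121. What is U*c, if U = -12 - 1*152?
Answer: 19844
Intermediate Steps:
U = -164 (U = -12 - 152 = -164)
U*c = -164*(-121) = 19844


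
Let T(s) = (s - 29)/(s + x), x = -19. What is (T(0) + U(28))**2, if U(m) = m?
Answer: 314721/361 ≈ 871.80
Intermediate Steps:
T(s) = (-29 + s)/(-19 + s) (T(s) = (s - 29)/(s - 19) = (-29 + s)/(-19 + s))
(T(0) + U(28))**2 = ((-29 + 0)/(-19 + 0) + 28)**2 = (-29/(-19) + 28)**2 = (-1/19*(-29) + 28)**2 = (29/19 + 28)**2 = (561/19)**2 = 314721/361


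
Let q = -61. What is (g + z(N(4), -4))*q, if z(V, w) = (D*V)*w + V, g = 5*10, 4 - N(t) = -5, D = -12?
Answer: -29951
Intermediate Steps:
N(t) = 9 (N(t) = 4 - 1*(-5) = 4 + 5 = 9)
g = 50
z(V, w) = V - 12*V*w (z(V, w) = (-12*V)*w + V = -12*V*w + V = V - 12*V*w)
(g + z(N(4), -4))*q = (50 + 9*(1 - 12*(-4)))*(-61) = (50 + 9*(1 + 48))*(-61) = (50 + 9*49)*(-61) = (50 + 441)*(-61) = 491*(-61) = -29951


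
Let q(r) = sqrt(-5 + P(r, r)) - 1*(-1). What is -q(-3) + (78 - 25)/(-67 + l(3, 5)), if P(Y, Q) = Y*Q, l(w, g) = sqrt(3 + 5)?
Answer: -16994/4481 - 106*sqrt(2)/4481 ≈ -3.8259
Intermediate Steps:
l(w, g) = 2*sqrt(2) (l(w, g) = sqrt(8) = 2*sqrt(2))
P(Y, Q) = Q*Y
q(r) = 1 + sqrt(-5 + r**2) (q(r) = sqrt(-5 + r*r) - 1*(-1) = sqrt(-5 + r**2) + 1 = 1 + sqrt(-5 + r**2))
-q(-3) + (78 - 25)/(-67 + l(3, 5)) = -(1 + sqrt(-5 + (-3)**2)) + (78 - 25)/(-67 + 2*sqrt(2)) = -(1 + sqrt(-5 + 9)) + 53/(-67 + 2*sqrt(2)) = -(1 + sqrt(4)) + 53/(-67 + 2*sqrt(2)) = -(1 + 2) + 53/(-67 + 2*sqrt(2)) = -1*3 + 53/(-67 + 2*sqrt(2)) = -3 + 53/(-67 + 2*sqrt(2))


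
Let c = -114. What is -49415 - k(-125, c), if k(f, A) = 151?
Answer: -49566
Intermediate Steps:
-49415 - k(-125, c) = -49415 - 1*151 = -49415 - 151 = -49566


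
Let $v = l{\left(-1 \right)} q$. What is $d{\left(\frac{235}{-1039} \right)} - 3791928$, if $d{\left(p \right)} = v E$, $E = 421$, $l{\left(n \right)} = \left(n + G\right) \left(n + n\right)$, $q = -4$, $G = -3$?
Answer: $-3805400$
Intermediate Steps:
$l{\left(n \right)} = 2 n \left(-3 + n\right)$ ($l{\left(n \right)} = \left(n - 3\right) \left(n + n\right) = \left(-3 + n\right) 2 n = 2 n \left(-3 + n\right)$)
$v = -32$ ($v = 2 \left(-1\right) \left(-3 - 1\right) \left(-4\right) = 2 \left(-1\right) \left(-4\right) \left(-4\right) = 8 \left(-4\right) = -32$)
$d{\left(p \right)} = -13472$ ($d{\left(p \right)} = \left(-32\right) 421 = -13472$)
$d{\left(\frac{235}{-1039} \right)} - 3791928 = -13472 - 3791928 = -3805400$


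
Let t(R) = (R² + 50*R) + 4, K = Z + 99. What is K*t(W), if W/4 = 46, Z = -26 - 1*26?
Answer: 2023820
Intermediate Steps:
Z = -52 (Z = -26 - 26 = -52)
W = 184 (W = 4*46 = 184)
K = 47 (K = -52 + 99 = 47)
t(R) = 4 + R² + 50*R
K*t(W) = 47*(4 + 184² + 50*184) = 47*(4 + 33856 + 9200) = 47*43060 = 2023820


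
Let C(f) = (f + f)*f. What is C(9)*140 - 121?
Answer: 22559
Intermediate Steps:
C(f) = 2*f² (C(f) = (2*f)*f = 2*f²)
C(9)*140 - 121 = (2*9²)*140 - 121 = (2*81)*140 - 121 = 162*140 - 121 = 22680 - 121 = 22559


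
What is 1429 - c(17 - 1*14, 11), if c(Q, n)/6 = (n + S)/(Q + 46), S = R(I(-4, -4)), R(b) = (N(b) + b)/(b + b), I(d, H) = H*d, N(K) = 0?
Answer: 69952/49 ≈ 1427.6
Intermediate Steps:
R(b) = ½ (R(b) = (0 + b)/(b + b) = b/((2*b)) = b*(1/(2*b)) = ½)
S = ½ ≈ 0.50000
c(Q, n) = 6*(½ + n)/(46 + Q) (c(Q, n) = 6*((n + ½)/(Q + 46)) = 6*((½ + n)/(46 + Q)) = 6*(½ + n)/(46 + Q))
1429 - c(17 - 1*14, 11) = 1429 - 3*(1 + 2*11)/(46 + (17 - 1*14)) = 1429 - 3*(1 + 22)/(46 + (17 - 14)) = 1429 - 3*23/(46 + 3) = 1429 - 3*23/49 = 1429 - 1*69/49 = 1429 - 69/49 = 69952/49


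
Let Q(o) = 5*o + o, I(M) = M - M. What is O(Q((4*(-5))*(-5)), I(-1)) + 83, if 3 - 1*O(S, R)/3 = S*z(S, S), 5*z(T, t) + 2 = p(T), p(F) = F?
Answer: -215188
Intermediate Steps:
I(M) = 0
Q(o) = 6*o
z(T, t) = -⅖ + T/5
O(S, R) = 9 - 3*S*(-⅖ + S/5)
O(Q((4*(-5))*(-5)), I(-1)) + 83 = (9 - 3*6*((4*(-5))*(-5))*(-2 + 6*((4*(-5))*(-5)))/5) + 83 = (9 - 3*6*(-20*(-5))*(-2 + 6*(-20*(-5)))/5) + 83 = (9 - 3*6*100*(-2 + 6*100)/5) + 83 = (9 - ⅗*600*(-2 + 600)) + 83 = (9 - ⅗*600*598) + 83 = (9 - 215280) + 83 = -215271 + 83 = -215188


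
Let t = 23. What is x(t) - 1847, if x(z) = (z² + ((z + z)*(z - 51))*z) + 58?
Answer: -30884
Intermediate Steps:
x(z) = 58 + z² + 2*z²*(-51 + z) (x(z) = (z² + ((2*z)*(-51 + z))*z) + 58 = (z² + (2*z*(-51 + z))*z) + 58 = (z² + 2*z²*(-51 + z)) + 58 = 58 + z² + 2*z²*(-51 + z))
x(t) - 1847 = (58 - 101*23² + 2*23³) - 1847 = (58 - 101*529 + 2*12167) - 1847 = (58 - 53429 + 24334) - 1847 = -29037 - 1847 = -30884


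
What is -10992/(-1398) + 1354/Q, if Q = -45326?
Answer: 41360875/5280479 ≈ 7.8328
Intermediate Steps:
-10992/(-1398) + 1354/Q = -10992/(-1398) + 1354/(-45326) = -10992*(-1/1398) + 1354*(-1/45326) = 1832/233 - 677/22663 = 41360875/5280479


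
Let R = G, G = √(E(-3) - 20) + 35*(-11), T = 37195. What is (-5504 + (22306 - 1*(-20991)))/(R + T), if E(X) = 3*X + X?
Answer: 695580165/677488066 - 37793*I*√2/338744033 ≈ 1.0267 - 0.00015778*I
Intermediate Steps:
E(X) = 4*X
G = -385 + 4*I*√2 (G = √(4*(-3) - 20) + 35*(-11) = √(-12 - 20) - 385 = √(-32) - 385 = 4*I*√2 - 385 = -385 + 4*I*√2 ≈ -385.0 + 5.6569*I)
R = -385 + 4*I*√2 ≈ -385.0 + 5.6569*I
(-5504 + (22306 - 1*(-20991)))/(R + T) = (-5504 + (22306 - 1*(-20991)))/((-385 + 4*I*√2) + 37195) = (-5504 + (22306 + 20991))/(36810 + 4*I*√2) = (-5504 + 43297)/(36810 + 4*I*√2) = 37793/(36810 + 4*I*√2)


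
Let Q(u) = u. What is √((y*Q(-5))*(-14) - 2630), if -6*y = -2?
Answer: 2*I*√5865/3 ≈ 51.056*I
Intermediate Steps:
y = ⅓ (y = -⅙*(-2) = ⅓ ≈ 0.33333)
√((y*Q(-5))*(-14) - 2630) = √(((⅓)*(-5))*(-14) - 2630) = √(-5/3*(-14) - 2630) = √(70/3 - 2630) = √(-7820/3) = 2*I*√5865/3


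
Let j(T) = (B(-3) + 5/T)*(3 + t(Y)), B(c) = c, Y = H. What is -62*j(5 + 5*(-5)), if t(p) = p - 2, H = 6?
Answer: 2821/2 ≈ 1410.5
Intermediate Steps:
Y = 6
t(p) = -2 + p
j(T) = -21 + 35/T (j(T) = (-3 + 5/T)*(3 + (-2 + 6)) = (-3 + 5/T)*(3 + 4) = (-3 + 5/T)*7 = -21 + 35/T)
-62*j(5 + 5*(-5)) = -62*(-21 + 35/(5 + 5*(-5))) = -62*(-21 + 35/(5 - 25)) = -62*(-21 + 35/(-20)) = -62*(-21 + 35*(-1/20)) = -62*(-21 - 7/4) = -62*(-91/4) = 2821/2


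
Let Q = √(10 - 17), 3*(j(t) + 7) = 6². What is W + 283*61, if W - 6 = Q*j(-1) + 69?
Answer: 17338 + 5*I*√7 ≈ 17338.0 + 13.229*I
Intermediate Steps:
j(t) = 5 (j(t) = -7 + (⅓)*6² = -7 + (⅓)*36 = -7 + 12 = 5)
Q = I*√7 (Q = √(-7) = I*√7 ≈ 2.6458*I)
W = 75 + 5*I*√7 (W = 6 + ((I*√7)*5 + 69) = 6 + (5*I*√7 + 69) = 6 + (69 + 5*I*√7) = 75 + 5*I*√7 ≈ 75.0 + 13.229*I)
W + 283*61 = (75 + 5*I*√7) + 283*61 = (75 + 5*I*√7) + 17263 = 17338 + 5*I*√7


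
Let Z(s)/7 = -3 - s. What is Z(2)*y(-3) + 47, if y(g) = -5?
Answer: 222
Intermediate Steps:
Z(s) = -21 - 7*s (Z(s) = 7*(-3 - s) = -21 - 7*s)
Z(2)*y(-3) + 47 = (-21 - 7*2)*(-5) + 47 = (-21 - 14)*(-5) + 47 = -35*(-5) + 47 = 175 + 47 = 222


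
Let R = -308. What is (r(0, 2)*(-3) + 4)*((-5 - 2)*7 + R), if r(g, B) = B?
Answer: 714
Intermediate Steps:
(r(0, 2)*(-3) + 4)*((-5 - 2)*7 + R) = (2*(-3) + 4)*((-5 - 2)*7 - 308) = (-6 + 4)*(-7*7 - 308) = -2*(-49 - 308) = -2*(-357) = 714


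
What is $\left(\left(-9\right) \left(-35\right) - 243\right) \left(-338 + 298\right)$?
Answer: $-2880$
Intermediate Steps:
$\left(\left(-9\right) \left(-35\right) - 243\right) \left(-338 + 298\right) = \left(315 - 243\right) \left(-40\right) = 72 \left(-40\right) = -2880$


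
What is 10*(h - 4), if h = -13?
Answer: -170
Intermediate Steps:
10*(h - 4) = 10*(-13 - 4) = 10*(-17) = -170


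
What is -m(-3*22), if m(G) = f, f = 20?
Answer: -20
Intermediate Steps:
m(G) = 20
-m(-3*22) = -1*20 = -20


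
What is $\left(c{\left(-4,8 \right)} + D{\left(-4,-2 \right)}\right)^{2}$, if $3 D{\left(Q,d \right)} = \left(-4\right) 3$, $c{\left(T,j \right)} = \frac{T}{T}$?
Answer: $9$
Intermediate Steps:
$c{\left(T,j \right)} = 1$
$D{\left(Q,d \right)} = -4$ ($D{\left(Q,d \right)} = \frac{\left(-4\right) 3}{3} = \frac{1}{3} \left(-12\right) = -4$)
$\left(c{\left(-4,8 \right)} + D{\left(-4,-2 \right)}\right)^{2} = \left(1 - 4\right)^{2} = \left(-3\right)^{2} = 9$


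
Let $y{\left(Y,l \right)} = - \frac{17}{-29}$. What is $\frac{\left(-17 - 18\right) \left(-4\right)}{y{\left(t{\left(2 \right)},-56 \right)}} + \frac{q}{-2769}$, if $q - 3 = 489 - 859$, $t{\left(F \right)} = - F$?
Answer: $\frac{11248379}{47073} \approx 238.96$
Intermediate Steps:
$q = -367$ ($q = 3 + \left(489 - 859\right) = 3 - 370 = -367$)
$y{\left(Y,l \right)} = \frac{17}{29}$ ($y{\left(Y,l \right)} = \left(-17\right) \left(- \frac{1}{29}\right) = \frac{17}{29}$)
$\frac{\left(-17 - 18\right) \left(-4\right)}{y{\left(t{\left(2 \right)},-56 \right)}} + \frac{q}{-2769} = \frac{\left(-17 - 18\right) \left(-4\right)}{\frac{17}{29}} - \frac{367}{-2769} = \left(-35\right) \left(-4\right) \frac{29}{17} - - \frac{367}{2769} = 140 \cdot \frac{29}{17} + \frac{367}{2769} = \frac{4060}{17} + \frac{367}{2769} = \frac{11248379}{47073}$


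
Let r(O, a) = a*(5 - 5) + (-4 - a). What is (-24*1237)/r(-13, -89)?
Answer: -29688/85 ≈ -349.27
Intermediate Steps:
r(O, a) = -4 - a (r(O, a) = a*0 + (-4 - a) = 0 + (-4 - a) = -4 - a)
(-24*1237)/r(-13, -89) = (-24*1237)/(-4 - 1*(-89)) = -29688/(-4 + 89) = -29688/85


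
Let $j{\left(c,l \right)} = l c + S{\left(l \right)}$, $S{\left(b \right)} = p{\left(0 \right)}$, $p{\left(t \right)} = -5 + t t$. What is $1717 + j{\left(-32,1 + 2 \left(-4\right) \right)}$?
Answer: $1936$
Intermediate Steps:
$p{\left(t \right)} = -5 + t^{2}$
$S{\left(b \right)} = -5$ ($S{\left(b \right)} = -5 + 0^{2} = -5 + 0 = -5$)
$j{\left(c,l \right)} = -5 + c l$ ($j{\left(c,l \right)} = l c - 5 = c l - 5 = -5 + c l$)
$1717 + j{\left(-32,1 + 2 \left(-4\right) \right)} = 1717 - \left(5 + 32 \left(1 + 2 \left(-4\right)\right)\right) = 1717 - \left(5 + 32 \left(1 - 8\right)\right) = 1717 - -219 = 1717 + \left(-5 + 224\right) = 1717 + 219 = 1936$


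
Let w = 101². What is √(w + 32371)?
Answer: 2*√10643 ≈ 206.33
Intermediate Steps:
w = 10201
√(w + 32371) = √(10201 + 32371) = √42572 = 2*√10643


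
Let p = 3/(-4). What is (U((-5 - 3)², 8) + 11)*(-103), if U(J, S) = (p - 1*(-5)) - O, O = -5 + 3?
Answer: -7107/4 ≈ -1776.8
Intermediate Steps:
O = -2
p = -¾ (p = 3*(-¼) = -¾ ≈ -0.75000)
U(J, S) = 25/4 (U(J, S) = (-¾ - 1*(-5)) - 1*(-2) = (-¾ + 5) + 2 = 17/4 + 2 = 25/4)
(U((-5 - 3)², 8) + 11)*(-103) = (25/4 + 11)*(-103) = (69/4)*(-103) = -7107/4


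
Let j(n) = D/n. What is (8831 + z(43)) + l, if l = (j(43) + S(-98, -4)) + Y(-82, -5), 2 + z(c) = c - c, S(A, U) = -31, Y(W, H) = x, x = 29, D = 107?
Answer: 379668/43 ≈ 8829.5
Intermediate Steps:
Y(W, H) = 29
j(n) = 107/n
z(c) = -2 (z(c) = -2 + (c - c) = -2 + 0 = -2)
l = 21/43 (l = (107/43 - 31) + 29 = -1226/43 + 29 = 21/43 ≈ 0.48837)
(8831 + z(43)) + l = (8831 - 2) + 21/43 = 8829 + 21/43 = 379668/43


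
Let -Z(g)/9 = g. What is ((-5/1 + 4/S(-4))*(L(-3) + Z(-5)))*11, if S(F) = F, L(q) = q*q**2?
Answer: -1188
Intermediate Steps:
L(q) = q**3
Z(g) = -9*g
((-5/1 + 4/S(-4))*(L(-3) + Z(-5)))*11 = ((-5/1 + 4/(-4))*((-3)**3 - 9*(-5)))*11 = ((-5*1 + 4*(-1/4))*(-27 + 45))*11 = ((-5 - 1)*18)*11 = -6*18*11 = -108*11 = -1188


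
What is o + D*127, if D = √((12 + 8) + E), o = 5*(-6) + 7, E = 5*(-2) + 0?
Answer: -23 + 127*√10 ≈ 378.61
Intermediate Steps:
E = -10 (E = -10 + 0 = -10)
o = -23 (o = -30 + 7 = -23)
D = √10 (D = √((12 + 8) - 10) = √(20 - 10) = √10 ≈ 3.1623)
o + D*127 = -23 + √10*127 = -23 + 127*√10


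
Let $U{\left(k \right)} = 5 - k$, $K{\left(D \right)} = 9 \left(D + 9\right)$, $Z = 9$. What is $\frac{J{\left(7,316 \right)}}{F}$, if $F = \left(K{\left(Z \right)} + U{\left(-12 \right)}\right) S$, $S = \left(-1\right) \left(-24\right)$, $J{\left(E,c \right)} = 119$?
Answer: $\frac{119}{4296} \approx 0.0277$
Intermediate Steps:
$K{\left(D \right)} = 81 + 9 D$ ($K{\left(D \right)} = 9 \left(9 + D\right) = 81 + 9 D$)
$S = 24$
$F = 4296$ ($F = \left(\left(81 + 9 \cdot 9\right) + \left(5 - -12\right)\right) 24 = \left(\left(81 + 81\right) + \left(5 + 12\right)\right) 24 = \left(162 + 17\right) 24 = 179 \cdot 24 = 4296$)
$\frac{J{\left(7,316 \right)}}{F} = \frac{119}{4296}$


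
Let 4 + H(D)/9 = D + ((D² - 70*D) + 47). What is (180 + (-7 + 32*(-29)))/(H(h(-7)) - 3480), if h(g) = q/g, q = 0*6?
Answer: 755/3093 ≈ 0.24410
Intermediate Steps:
q = 0
h(g) = 0 (h(g) = 0/g = 0)
H(D) = 387 - 621*D + 9*D² (H(D) = -36 + 9*(D + ((D² - 70*D) + 47)) = -36 + 9*(D + (47 + D² - 70*D)) = -36 + 9*(47 + D² - 69*D) = -36 + (423 - 621*D + 9*D²) = 387 - 621*D + 9*D²)
(180 + (-7 + 32*(-29)))/(H(h(-7)) - 3480) = (180 + (-7 + 32*(-29)))/((387 - 621*0 + 9*0²) - 3480) = (180 + (-7 - 928))/((387 + 0 + 9*0) - 3480) = (180 - 935)/((387 + 0 + 0) - 3480) = -755/(387 - 3480) = -755/(-3093) = -755*(-1/3093) = 755/3093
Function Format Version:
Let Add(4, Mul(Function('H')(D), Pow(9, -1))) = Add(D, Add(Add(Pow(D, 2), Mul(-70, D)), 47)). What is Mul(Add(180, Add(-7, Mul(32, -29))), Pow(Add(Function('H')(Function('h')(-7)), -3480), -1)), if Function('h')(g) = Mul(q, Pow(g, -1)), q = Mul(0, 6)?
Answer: Rational(755, 3093) ≈ 0.24410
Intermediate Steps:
q = 0
Function('h')(g) = 0 (Function('h')(g) = Mul(0, Pow(g, -1)) = 0)
Function('H')(D) = Add(387, Mul(-621, D), Mul(9, Pow(D, 2))) (Function('H')(D) = Add(-36, Mul(9, Add(D, Add(Add(Pow(D, 2), Mul(-70, D)), 47)))) = Add(-36, Mul(9, Add(D, Add(47, Pow(D, 2), Mul(-70, D))))) = Add(-36, Mul(9, Add(47, Pow(D, 2), Mul(-69, D)))) = Add(-36, Add(423, Mul(-621, D), Mul(9, Pow(D, 2)))) = Add(387, Mul(-621, D), Mul(9, Pow(D, 2))))
Mul(Add(180, Add(-7, Mul(32, -29))), Pow(Add(Function('H')(Function('h')(-7)), -3480), -1)) = Mul(Add(180, Add(-7, Mul(32, -29))), Pow(Add(Add(387, Mul(-621, 0), Mul(9, Pow(0, 2))), -3480), -1)) = Mul(Add(180, Add(-7, -928)), Pow(Add(Add(387, 0, Mul(9, 0)), -3480), -1)) = Mul(Add(180, -935), Pow(Add(Add(387, 0, 0), -3480), -1)) = Mul(-755, Pow(Add(387, -3480), -1)) = Mul(-755, Pow(-3093, -1)) = Mul(-755, Rational(-1, 3093)) = Rational(755, 3093)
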